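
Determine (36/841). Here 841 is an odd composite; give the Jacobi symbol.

1

Pull out 2^2: since 841 ≡ 1 (mod 8), (2/841) = +1, so (2/841)^2 = +1.
Reciprocity: 9 ≡ 1 and 841 ≡ 1 (mod 4), so (9/841) = +(841/9).
Reduce top mod 9: now compute (4/9).
Pull out 2^2: since 9 ≡ 1 (mod 8), (2/9) = +1, so (2/9)^2 = +1.
Reached (1/9) = 1. Collecting the sign flips along the way, the symbol is +1.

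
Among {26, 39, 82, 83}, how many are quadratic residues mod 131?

1

(26/131) = -1 → non-residue.
(39/131) = +1 → QR.
(82/131) = -1 → non-residue.
(83/131) = -1 → non-residue.
Total quadratic residues among the 4: 1.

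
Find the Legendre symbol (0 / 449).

Top reduces to 0: gcd > 1, so the symbol is 0.

0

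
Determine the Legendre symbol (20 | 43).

Euler's criterion: (20/43) ≡ 20^21 (mod 43).
20^2 ≡ 13 (mod 43)
20^4 ≡ 40 (mod 43)
20^8 ≡ 9 (mod 43)
20^16 ≡ 38 (mod 43)
20^21 = 20^(16+4+1) ≡ 42 (mod 43).
Result is 42 ≡ −1, so (20/43) = −1.

-1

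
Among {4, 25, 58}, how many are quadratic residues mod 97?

(4/97) = +1 → QR.
(25/97) = +1 → QR.
(58/97) = -1 → non-residue.
Total quadratic residues among the 3: 2.

2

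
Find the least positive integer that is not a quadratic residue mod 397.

2

(2/397) = −1, so 2 is the smallest positive non-residue mod 397.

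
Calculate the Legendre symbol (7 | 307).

1

Euler's criterion: (7/307) ≡ 7^153 (mod 307).
7^2 ≡ 49 (mod 307)
7^4 ≡ 252 (mod 307)
7^8 ≡ 262 (mod 307)
7^16 ≡ 183 (mod 307)
7^32 ≡ 26 (mod 307)
7^64 ≡ 62 (mod 307)
7^128 ≡ 160 (mod 307)
7^153 = 7^(128+16+8+1) ≡ 1 (mod 307).
Result is 1, so (7/307) = 1.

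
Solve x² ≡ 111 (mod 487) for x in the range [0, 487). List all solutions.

Since 487 ≡ 3 (mod 4), a square root of 111 is 111^((487+1)/4) = 111^122 mod 487.
Repeated squaring: 111^2≡146, 111^4≡375, 111^8≡369, 111^16≡288, 111^32≡154, 111^64≡340 (mod 487).
111^122 = 111^(64+32+16+8+2) ≡ 164 (mod 487).
Check: 164² = 26896 ≡ 111 (mod 487). The two roots are 164 and 323.

164, 323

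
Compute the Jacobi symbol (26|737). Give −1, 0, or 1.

1

Pull out 2: since 737 ≡ 1 (mod 8), (2/737) = +1.
Reciprocity: 13 ≡ 1 and 737 ≡ 1 (mod 4), so (13/737) = +(737/13).
Reduce top mod 13: now compute (9/13).
Reciprocity: 9 ≡ 1 and 13 ≡ 1 (mod 4), so (9/13) = +(13/9).
Reduce top mod 9: now compute (4/9).
Pull out 2^2: since 9 ≡ 1 (mod 8), (2/9) = +1, so (2/9)^2 = +1.
Reached (1/9) = 1. Collecting the sign flips along the way, the symbol is +1.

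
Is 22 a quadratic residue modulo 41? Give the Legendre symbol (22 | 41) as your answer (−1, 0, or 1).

-1

Pull out 2: since 41 ≡ 1 (mod 8), (2/41) = +1.
Reciprocity: 11 ≡ 3 and 41 ≡ 1 (mod 4), so (11/41) = +(41/11).
Reduce top mod 11: now compute (8/11).
Pull out 2^3: since 11 ≡ 3 (mod 8), (2/11) = -1, so (2/11)^3 = -1.
Reached (1/11) = 1. Collecting the sign flips along the way, the symbol is -1.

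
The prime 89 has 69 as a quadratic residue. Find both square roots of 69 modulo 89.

89 ≡ 1 (mod 4), so we find a root by search.
Trying successive values, 43² = 1849 ≡ 69 (mod 89). The other root is 89 − 43 = 46.

43, 46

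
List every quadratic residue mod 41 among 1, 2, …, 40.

1,2,4,5,8,9,10,16,18,20,21,23,25,31,32,33,36,37,39,40

Square k = 1,…,20 (k and 41−k give the same square):
1²=1, 2²=4, 3²=9, 4²=16, 5²=25, 6²=36, 7²≡8, 8²≡23, 9²≡40, 10²≡18, 11²≡39, 12²≡21, 13²≡5, 14²≡32, 15²≡20, 16²≡10, 17²≡2, 18²≡37, 19²≡33, 20²≡31 (mod 41).
So the quadratic residues mod 41 are {1, 2, 4, 5, 8, 9, 10, 16, 18, 20, 21, 23, 25, 31, 32, 33, 36, 37, 39, 40}.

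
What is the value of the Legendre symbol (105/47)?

-1

First reduce: 105 ≡ 11 (mod 47).
Reciprocity: 11 ≡ 3 and 47 ≡ 3 (mod 4), so (11/47) = −(47/11).
Reduce top mod 11: now compute (3/11).
Reciprocity: 3 ≡ 3 and 11 ≡ 3 (mod 4), so (3/11) = −(11/3).
Reduce top mod 3: now compute (2/3).
Pull out 2: since 3 ≡ 3 (mod 8), (2/3) = -1.
Reached (1/3) = 1. Collecting the sign flips along the way, the symbol is -1.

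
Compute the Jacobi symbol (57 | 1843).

0

Reciprocity: 57 ≡ 1 and 1843 ≡ 3 (mod 4), so (57/1843) = +(1843/57).
Reduce top mod 57: now compute (19/57).
Reciprocity: 19 ≡ 3 and 57 ≡ 1 (mod 4), so (19/57) = +(57/19).
Reduce top mod 19: now compute (0/19).
Top reduces to 0: gcd > 1, so the symbol is 0.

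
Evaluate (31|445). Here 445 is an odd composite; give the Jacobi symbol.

-1

Reciprocity: 31 ≡ 3 and 445 ≡ 1 (mod 4), so (31/445) = +(445/31).
Reduce top mod 31: now compute (11/31).
Reciprocity: 11 ≡ 3 and 31 ≡ 3 (mod 4), so (11/31) = −(31/11).
Reduce top mod 11: now compute (9/11).
Reciprocity: 9 ≡ 1 and 11 ≡ 3 (mod 4), so (9/11) = +(11/9).
Reduce top mod 9: now compute (2/9).
Pull out 2: since 9 ≡ 1 (mod 8), (2/9) = +1.
Reached (1/9) = 1. Collecting the sign flips along the way, the symbol is -1.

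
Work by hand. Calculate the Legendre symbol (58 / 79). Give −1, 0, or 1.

-1

Euler's criterion: (58/79) ≡ 58^39 (mod 79).
58^2 ≡ 46 (mod 79)
58^4 ≡ 62 (mod 79)
58^8 ≡ 52 (mod 79)
58^16 ≡ 18 (mod 79)
58^32 ≡ 8 (mod 79)
58^39 = 58^(32+4+2+1) ≡ 78 (mod 79).
Result is 78 ≡ −1, so (58/79) = −1.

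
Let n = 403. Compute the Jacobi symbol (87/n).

Reciprocity: 87 ≡ 3 and 403 ≡ 3 (mod 4), so (87/403) = −(403/87).
Reduce top mod 87: now compute (55/87).
Reciprocity: 55 ≡ 3 and 87 ≡ 3 (mod 4), so (55/87) = −(87/55).
Reduce top mod 55: now compute (32/55).
Pull out 2^5: since 55 ≡ 7 (mod 8), (2/55) = +1, so (2/55)^5 = +1.
Reached (1/55) = 1. Collecting the sign flips along the way, the symbol is +1.

1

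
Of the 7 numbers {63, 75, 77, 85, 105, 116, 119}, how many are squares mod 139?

(63/139) = +1 → QR.
(75/139) = -1 → non-residue.
(77/139) = +1 → QR.
(85/139) = -1 → non-residue.
(105/139) = -1 → non-residue.
(116/139) = +1 → QR.
(119/139) = -1 → non-residue.
Total quadratic residues among the 7: 3.

3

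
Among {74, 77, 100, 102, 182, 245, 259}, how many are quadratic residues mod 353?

(74/353) = -1 → non-residue.
(77/353) = -1 → non-residue.
(100/353) = +1 → QR.
(102/353) = -1 → non-residue.
(182/353) = +1 → QR.
(245/353) = -1 → non-residue.
(259/353) = +1 → QR.
Total quadratic residues among the 7: 3.

3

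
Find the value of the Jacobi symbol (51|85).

Reciprocity: 51 ≡ 3 and 85 ≡ 1 (mod 4), so (51/85) = +(85/51).
Reduce top mod 51: now compute (34/51).
Pull out 2: since 51 ≡ 3 (mod 8), (2/51) = -1.
Reciprocity: 17 ≡ 1 and 51 ≡ 3 (mod 4), so (17/51) = +(51/17).
Reduce top mod 17: now compute (0/17).
Top reduces to 0: gcd > 1, so the symbol is 0.

0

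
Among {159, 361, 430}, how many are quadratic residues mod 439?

(159/439) = -1 → non-residue.
(361/439) = +1 → QR.
(430/439) = -1 → non-residue.
Total quadratic residues among the 3: 1.

1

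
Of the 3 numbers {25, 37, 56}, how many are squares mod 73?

2

(25/73) = +1 → QR.
(37/73) = +1 → QR.
(56/73) = -1 → non-residue.
Total quadratic residues among the 3: 2.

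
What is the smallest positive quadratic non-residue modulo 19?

2

(2/19) = −1, so 2 is the smallest positive non-residue mod 19.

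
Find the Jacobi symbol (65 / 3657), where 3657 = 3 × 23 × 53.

Reciprocity: 65 ≡ 1 and 3657 ≡ 1 (mod 4), so (65/3657) = +(3657/65).
Reduce top mod 65: now compute (17/65).
Reciprocity: 17 ≡ 1 and 65 ≡ 1 (mod 4), so (17/65) = +(65/17).
Reduce top mod 17: now compute (14/17).
Pull out 2: since 17 ≡ 1 (mod 8), (2/17) = +1.
Reciprocity: 7 ≡ 3 and 17 ≡ 1 (mod 4), so (7/17) = +(17/7).
Reduce top mod 7: now compute (3/7).
Reciprocity: 3 ≡ 3 and 7 ≡ 3 (mod 4), so (3/7) = −(7/3).
Reduce top mod 3: now compute (1/3).
Reached (1/3) = 1. Collecting the sign flips along the way, the symbol is -1.

-1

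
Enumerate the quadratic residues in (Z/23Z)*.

1, 2, 3, 4, 6, 8, 9, 12, 13, 16, 18

Square k = 1,…,11 (k and 23−k give the same square):
1²=1, 2²=4, 3²=9, 4²=16, 5²≡2, 6²≡13, 7²≡3, 8²≡18, 9²≡12, 10²≡8, 11²≡6 (mod 23).
So the quadratic residues mod 23 are {1, 2, 3, 4, 6, 8, 9, 12, 13, 16, 18}.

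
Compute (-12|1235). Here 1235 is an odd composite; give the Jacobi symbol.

First reduce: -12 ≡ 1223 (mod 1235).
Reciprocity: 1223 ≡ 3 and 1235 ≡ 3 (mod 4), so (1223/1235) = −(1235/1223).
Reduce top mod 1223: now compute (12/1223).
Pull out 2^2: since 1223 ≡ 7 (mod 8), (2/1223) = +1, so (2/1223)^2 = +1.
Reciprocity: 3 ≡ 3 and 1223 ≡ 3 (mod 4), so (3/1223) = −(1223/3).
Reduce top mod 3: now compute (2/3).
Pull out 2: since 3 ≡ 3 (mod 8), (2/3) = -1.
Reached (1/3) = 1. Collecting the sign flips along the way, the symbol is -1.

-1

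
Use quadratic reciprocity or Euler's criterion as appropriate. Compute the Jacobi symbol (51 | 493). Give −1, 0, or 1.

Reciprocity: 51 ≡ 3 and 493 ≡ 1 (mod 4), so (51/493) = +(493/51).
Reduce top mod 51: now compute (34/51).
Pull out 2: since 51 ≡ 3 (mod 8), (2/51) = -1.
Reciprocity: 17 ≡ 1 and 51 ≡ 3 (mod 4), so (17/51) = +(51/17).
Reduce top mod 17: now compute (0/17).
Top reduces to 0: gcd > 1, so the symbol is 0.

0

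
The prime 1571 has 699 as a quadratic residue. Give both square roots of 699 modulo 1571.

Since 1571 ≡ 3 (mod 4), a square root of 699 is 699^((1571+1)/4) = 699^393 mod 1571.
Repeated squaring: 699^2≡20, 699^4≡400, 699^8≡1329, 699^16≡437, 699^32≡878, 699^64≡1094, 699^128≡1305, 699^256≡61 (mod 1571).
699^393 = 699^(256+128+8+1) ≡ 768 (mod 1571).
Check: 768² = 589824 ≡ 699 (mod 1571). The two roots are 768 and 803.

768, 803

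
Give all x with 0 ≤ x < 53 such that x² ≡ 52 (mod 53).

53 ≡ 1 (mod 4), so we find a root by search.
Trying successive values, 23² = 529 ≡ 52 (mod 53). The other root is 53 − 23 = 30.

23, 30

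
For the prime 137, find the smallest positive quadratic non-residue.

(2/137) = +1, so 2 is a residue.
(3/137) = −1, so 3 is the smallest positive non-residue mod 137.

3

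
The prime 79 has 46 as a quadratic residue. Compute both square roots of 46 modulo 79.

Since 79 ≡ 3 (mod 4), a square root of 46 is 46^((79+1)/4) = 46^20 mod 79.
Repeated squaring: 46^2≡62, 46^4≡52, 46^8≡18, 46^16≡8 (mod 79).
46^20 = 46^(16+4) ≡ 21 (mod 79).
Check: 21² = 441 ≡ 46 (mod 79). The two roots are 21 and 58.

21, 58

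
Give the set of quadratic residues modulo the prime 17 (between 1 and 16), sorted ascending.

1,2,4,8,9,13,15,16

Square k = 1,…,8 (k and 17−k give the same square):
1²=1, 2²=4, 3²=9, 4²=16, 5²≡8, 6²≡2, 7²≡15, 8²≡13 (mod 17).
So the quadratic residues mod 17 are {1, 2, 4, 8, 9, 13, 15, 16}.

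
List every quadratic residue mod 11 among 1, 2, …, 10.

1, 3, 4, 5, 9

Square k = 1,…,5 (k and 11−k give the same square):
1²=1, 2²=4, 3²=9, 4²≡5, 5²≡3 (mod 11).
So the quadratic residues mod 11 are {1, 3, 4, 5, 9}.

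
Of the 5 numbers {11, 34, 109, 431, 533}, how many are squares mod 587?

2

(11/587) = -1 → non-residue.
(34/587) = -1 → non-residue.
(109/587) = -1 → non-residue.
(431/587) = +1 → QR.
(533/587) = +1 → QR.
Total quadratic residues among the 5: 2.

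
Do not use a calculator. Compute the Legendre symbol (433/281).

First reduce: 433 ≡ 152 (mod 281).
Pull out 2^3: since 281 ≡ 1 (mod 8), (2/281) = +1, so (2/281)^3 = +1.
Reciprocity: 19 ≡ 3 and 281 ≡ 1 (mod 4), so (19/281) = +(281/19).
Reduce top mod 19: now compute (15/19).
Reciprocity: 15 ≡ 3 and 19 ≡ 3 (mod 4), so (15/19) = −(19/15).
Reduce top mod 15: now compute (4/15).
Pull out 2^2: since 15 ≡ 7 (mod 8), (2/15) = +1, so (2/15)^2 = +1.
Reached (1/15) = 1. Collecting the sign flips along the way, the symbol is -1.

-1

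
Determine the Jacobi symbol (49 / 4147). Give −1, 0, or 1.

Reciprocity: 49 ≡ 1 and 4147 ≡ 3 (mod 4), so (49/4147) = +(4147/49).
Reduce top mod 49: now compute (31/49).
Reciprocity: 31 ≡ 3 and 49 ≡ 1 (mod 4), so (31/49) = +(49/31).
Reduce top mod 31: now compute (18/31).
Pull out 2: since 31 ≡ 7 (mod 8), (2/31) = +1.
Reciprocity: 9 ≡ 1 and 31 ≡ 3 (mod 4), so (9/31) = +(31/9).
Reduce top mod 9: now compute (4/9).
Pull out 2^2: since 9 ≡ 1 (mod 8), (2/9) = +1, so (2/9)^2 = +1.
Reached (1/9) = 1. Collecting the sign flips along the way, the symbol is +1.

1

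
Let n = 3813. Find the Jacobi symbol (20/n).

-1

Pull out 2^2: since 3813 ≡ 5 (mod 8), (2/3813) = -1, so (2/3813)^2 = +1.
Reciprocity: 5 ≡ 1 and 3813 ≡ 1 (mod 4), so (5/3813) = +(3813/5).
Reduce top mod 5: now compute (3/5).
Reciprocity: 3 ≡ 3 and 5 ≡ 1 (mod 4), so (3/5) = +(5/3).
Reduce top mod 3: now compute (2/3).
Pull out 2: since 3 ≡ 3 (mod 8), (2/3) = -1.
Reached (1/3) = 1. Collecting the sign flips along the way, the symbol is -1.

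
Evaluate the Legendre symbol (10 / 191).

1

Pull out 2: since 191 ≡ 7 (mod 8), (2/191) = +1.
Reciprocity: 5 ≡ 1 and 191 ≡ 3 (mod 4), so (5/191) = +(191/5).
Reduce top mod 5: now compute (1/5).
Reached (1/5) = 1. Collecting the sign flips along the way, the symbol is +1.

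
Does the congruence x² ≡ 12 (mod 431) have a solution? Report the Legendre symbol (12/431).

Pull out 2^2: since 431 ≡ 7 (mod 8), (2/431) = +1, so (2/431)^2 = +1.
Reciprocity: 3 ≡ 3 and 431 ≡ 3 (mod 4), so (3/431) = −(431/3).
Reduce top mod 3: now compute (2/3).
Pull out 2: since 3 ≡ 3 (mod 8), (2/3) = -1.
Reached (1/3) = 1. Collecting the sign flips along the way, the symbol is +1.

1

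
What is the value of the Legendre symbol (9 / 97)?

1

Reciprocity: 9 ≡ 1 and 97 ≡ 1 (mod 4), so (9/97) = +(97/9).
Reduce top mod 9: now compute (7/9).
Reciprocity: 7 ≡ 3 and 9 ≡ 1 (mod 4), so (7/9) = +(9/7).
Reduce top mod 7: now compute (2/7).
Pull out 2: since 7 ≡ 7 (mod 8), (2/7) = +1.
Reached (1/7) = 1. Collecting the sign flips along the way, the symbol is +1.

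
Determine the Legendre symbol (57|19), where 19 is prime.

First reduce: 57 ≡ 0 (mod 19).
Top reduces to 0: gcd > 1, so the symbol is 0.

0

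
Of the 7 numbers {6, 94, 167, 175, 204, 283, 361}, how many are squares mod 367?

(6/367) = -1 → non-residue.
(94/367) = +1 → QR.
(167/367) = -1 → non-residue.
(175/367) = +1 → QR.
(204/367) = +1 → QR.
(283/367) = +1 → QR.
(361/367) = +1 → QR.
Total quadratic residues among the 7: 5.

5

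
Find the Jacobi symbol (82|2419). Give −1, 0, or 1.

0

Pull out 2: since 2419 ≡ 3 (mod 8), (2/2419) = -1.
Reciprocity: 41 ≡ 1 and 2419 ≡ 3 (mod 4), so (41/2419) = +(2419/41).
Reduce top mod 41: now compute (0/41).
Top reduces to 0: gcd > 1, so the symbol is 0.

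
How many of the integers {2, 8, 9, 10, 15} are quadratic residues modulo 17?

4

(2/17) = +1 → QR.
(8/17) = +1 → QR.
(9/17) = +1 → QR.
(10/17) = -1 → non-residue.
(15/17) = +1 → QR.
Total quadratic residues among the 5: 4.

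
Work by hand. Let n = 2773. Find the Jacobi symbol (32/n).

-1

Pull out 2^5: since 2773 ≡ 5 (mod 8), (2/2773) = -1, so (2/2773)^5 = -1.
Reached (1/2773) = 1. Collecting the sign flips along the way, the symbol is -1.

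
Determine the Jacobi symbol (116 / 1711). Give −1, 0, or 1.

Pull out 2^2: since 1711 ≡ 7 (mod 8), (2/1711) = +1, so (2/1711)^2 = +1.
Reciprocity: 29 ≡ 1 and 1711 ≡ 3 (mod 4), so (29/1711) = +(1711/29).
Reduce top mod 29: now compute (0/29).
Top reduces to 0: gcd > 1, so the symbol is 0.

0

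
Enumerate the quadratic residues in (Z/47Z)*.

Square k = 1,…,23 (k and 47−k give the same square):
1²=1, 2²=4, 3²=9, 4²=16, 5²=25, 6²=36, 7²≡2, 8²≡17, 9²≡34, 10²≡6, 11²≡27, 12²≡3, 13²≡28, 14²≡8, 15²≡37, 16²≡21, 17²≡7, 18²≡42, 19²≡32, 20²≡24, 21²≡18, 22²≡14, 23²≡12 (mod 47).
So the quadratic residues mod 47 are {1, 2, 3, 4, 6, 7, 8, 9, 12, 14, 16, 17, 18, 21, 24, 25, 27, 28, 32, 34, 36, 37, 42}.

1,2,3,4,6,7,8,9,12,14,16,17,18,21,24,25,27,28,32,34,36,37,42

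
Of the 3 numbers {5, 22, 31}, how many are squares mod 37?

(5/37) = -1 → non-residue.
(22/37) = -1 → non-residue.
(31/37) = -1 → non-residue.
Total quadratic residues among the 3: 0.

0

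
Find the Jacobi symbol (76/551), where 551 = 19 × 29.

0

Pull out 2^2: since 551 ≡ 7 (mod 8), (2/551) = +1, so (2/551)^2 = +1.
Reciprocity: 19 ≡ 3 and 551 ≡ 3 (mod 4), so (19/551) = −(551/19).
Reduce top mod 19: now compute (0/19).
Top reduces to 0: gcd > 1, so the symbol is 0.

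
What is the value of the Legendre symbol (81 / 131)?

Euler's criterion: (81/131) ≡ 81^65 (mod 131).
81^2 ≡ 11 (mod 131)
81^4 ≡ 121 (mod 131)
81^8 ≡ 100 (mod 131)
81^16 ≡ 44 (mod 131)
81^32 ≡ 102 (mod 131)
81^64 ≡ 55 (mod 131)
81^65 = 81^(64+1) ≡ 1 (mod 131).
Result is 1, so (81/131) = 1.

1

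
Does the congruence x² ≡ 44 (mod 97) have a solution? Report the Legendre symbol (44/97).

Pull out 2^2: since 97 ≡ 1 (mod 8), (2/97) = +1, so (2/97)^2 = +1.
Reciprocity: 11 ≡ 3 and 97 ≡ 1 (mod 4), so (11/97) = +(97/11).
Reduce top mod 11: now compute (9/11).
Reciprocity: 9 ≡ 1 and 11 ≡ 3 (mod 4), so (9/11) = +(11/9).
Reduce top mod 9: now compute (2/9).
Pull out 2: since 9 ≡ 1 (mod 8), (2/9) = +1.
Reached (1/9) = 1. Collecting the sign flips along the way, the symbol is +1.

1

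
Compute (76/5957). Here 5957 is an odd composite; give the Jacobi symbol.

Pull out 2^2: since 5957 ≡ 5 (mod 8), (2/5957) = -1, so (2/5957)^2 = +1.
Reciprocity: 19 ≡ 3 and 5957 ≡ 1 (mod 4), so (19/5957) = +(5957/19).
Reduce top mod 19: now compute (10/19).
Pull out 2: since 19 ≡ 3 (mod 8), (2/19) = -1.
Reciprocity: 5 ≡ 1 and 19 ≡ 3 (mod 4), so (5/19) = +(19/5).
Reduce top mod 5: now compute (4/5).
Pull out 2^2: since 5 ≡ 5 (mod 8), (2/5) = -1, so (2/5)^2 = +1.
Reached (1/5) = 1. Collecting the sign flips along the way, the symbol is -1.

-1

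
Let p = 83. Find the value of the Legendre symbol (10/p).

1

Pull out 2: since 83 ≡ 3 (mod 8), (2/83) = -1.
Reciprocity: 5 ≡ 1 and 83 ≡ 3 (mod 4), so (5/83) = +(83/5).
Reduce top mod 5: now compute (3/5).
Reciprocity: 3 ≡ 3 and 5 ≡ 1 (mod 4), so (3/5) = +(5/3).
Reduce top mod 3: now compute (2/3).
Pull out 2: since 3 ≡ 3 (mod 8), (2/3) = -1.
Reached (1/3) = 1. Collecting the sign flips along the way, the symbol is +1.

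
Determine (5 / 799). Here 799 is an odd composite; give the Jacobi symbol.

Reciprocity: 5 ≡ 1 and 799 ≡ 3 (mod 4), so (5/799) = +(799/5).
Reduce top mod 5: now compute (4/5).
Pull out 2^2: since 5 ≡ 5 (mod 8), (2/5) = -1, so (2/5)^2 = +1.
Reached (1/5) = 1. Collecting the sign flips along the way, the symbol is +1.

1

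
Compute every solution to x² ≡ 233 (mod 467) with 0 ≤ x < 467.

Since 467 ≡ 3 (mod 4), a square root of 233 is 233^((467+1)/4) = 233^117 mod 467.
Repeated squaring: 233^2≡117, 233^4≡146, 233^8≡301, 233^16≡3, 233^32≡9, 233^64≡81 (mod 467).
233^117 = 233^(64+32+16+4+1) ≡ 63 (mod 467).
Check: 63² = 3969 ≡ 233 (mod 467). The two roots are 63 and 404.

63, 404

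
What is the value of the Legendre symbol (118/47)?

First reduce: 118 ≡ 24 (mod 47).
Pull out 2^3: since 47 ≡ 7 (mod 8), (2/47) = +1, so (2/47)^3 = +1.
Reciprocity: 3 ≡ 3 and 47 ≡ 3 (mod 4), so (3/47) = −(47/3).
Reduce top mod 3: now compute (2/3).
Pull out 2: since 3 ≡ 3 (mod 8), (2/3) = -1.
Reached (1/3) = 1. Collecting the sign flips along the way, the symbol is +1.

1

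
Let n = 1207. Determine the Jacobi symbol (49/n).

Reciprocity: 49 ≡ 1 and 1207 ≡ 3 (mod 4), so (49/1207) = +(1207/49).
Reduce top mod 49: now compute (31/49).
Reciprocity: 31 ≡ 3 and 49 ≡ 1 (mod 4), so (31/49) = +(49/31).
Reduce top mod 31: now compute (18/31).
Pull out 2: since 31 ≡ 7 (mod 8), (2/31) = +1.
Reciprocity: 9 ≡ 1 and 31 ≡ 3 (mod 4), so (9/31) = +(31/9).
Reduce top mod 9: now compute (4/9).
Pull out 2^2: since 9 ≡ 1 (mod 8), (2/9) = +1, so (2/9)^2 = +1.
Reached (1/9) = 1. Collecting the sign flips along the way, the symbol is +1.

1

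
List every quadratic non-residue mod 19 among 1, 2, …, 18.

2 3 8 10 12 13 14 15 18

Square k = 1,…,9 (k and 19−k give the same square):
1²=1, 2²=4, 3²=9, 4²=16, 5²≡6, 6²≡17, 7²≡11, 8²≡7, 9²≡5 (mod 19).
The residues are {1, 4, 5, 6, 7, 9, 11, 16, 17}; the non-residues are the remaining 9 nonzero classes.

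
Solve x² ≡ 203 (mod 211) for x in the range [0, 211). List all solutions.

Since 211 ≡ 3 (mod 4), a square root of 203 is 203^((211+1)/4) = 203^53 mod 211.
Repeated squaring: 203^2≡64, 203^4≡87, 203^8≡184, 203^16≡96, 203^32≡143 (mod 211).
203^53 = 203^(32+16+4+1) ≡ 25 (mod 211).
Check: 25² = 625 ≡ 203 (mod 211). The two roots are 25 and 186.

25, 186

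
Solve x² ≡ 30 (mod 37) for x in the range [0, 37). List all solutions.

37 ≡ 1 (mod 4), so we find a root by search.
Trying successive values, 17² = 289 ≡ 30 (mod 37). The other root is 37 − 17 = 20.

17, 20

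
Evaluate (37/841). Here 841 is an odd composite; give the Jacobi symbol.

1

Reciprocity: 37 ≡ 1 and 841 ≡ 1 (mod 4), so (37/841) = +(841/37).
Reduce top mod 37: now compute (27/37).
Reciprocity: 27 ≡ 3 and 37 ≡ 1 (mod 4), so (27/37) = +(37/27).
Reduce top mod 27: now compute (10/27).
Pull out 2: since 27 ≡ 3 (mod 8), (2/27) = -1.
Reciprocity: 5 ≡ 1 and 27 ≡ 3 (mod 4), so (5/27) = +(27/5).
Reduce top mod 5: now compute (2/5).
Pull out 2: since 5 ≡ 5 (mod 8), (2/5) = -1.
Reached (1/5) = 1. Collecting the sign flips along the way, the symbol is +1.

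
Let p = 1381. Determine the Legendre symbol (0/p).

0

Top reduces to 0: gcd > 1, so the symbol is 0.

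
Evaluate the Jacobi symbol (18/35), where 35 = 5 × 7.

Pull out 2: since 35 ≡ 3 (mod 8), (2/35) = -1.
Reciprocity: 9 ≡ 1 and 35 ≡ 3 (mod 4), so (9/35) = +(35/9).
Reduce top mod 9: now compute (8/9).
Pull out 2^3: since 9 ≡ 1 (mod 8), (2/9) = +1, so (2/9)^3 = +1.
Reached (1/9) = 1. Collecting the sign flips along the way, the symbol is -1.

-1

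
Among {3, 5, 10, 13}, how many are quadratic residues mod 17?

1

(3/17) = -1 → non-residue.
(5/17) = -1 → non-residue.
(10/17) = -1 → non-residue.
(13/17) = +1 → QR.
Total quadratic residues among the 4: 1.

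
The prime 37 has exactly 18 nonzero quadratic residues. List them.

1 3 4 7 9 10 11 12 16 21 25 26 27 28 30 33 34 36

Square k = 1,…,18 (k and 37−k give the same square):
1²=1, 2²=4, 3²=9, 4²=16, 5²=25, 6²=36, 7²≡12, 8²≡27, 9²≡7, 10²≡26, 11²≡10, 12²≡33, 13²≡21, 14²≡11, 15²≡3, 16²≡34, 17²≡30, 18²≡28 (mod 37).
So the quadratic residues mod 37 are {1, 3, 4, 7, 9, 10, 11, 12, 16, 21, 25, 26, 27, 28, 30, 33, 34, 36}.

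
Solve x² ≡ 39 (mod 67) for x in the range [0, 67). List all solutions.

Since 67 ≡ 3 (mod 4), a square root of 39 is 39^((67+1)/4) = 39^17 mod 67.
Repeated squaring: 39^2≡47, 39^4≡65, 39^8≡4, 39^16≡16 (mod 67).
39^17 = 39^(16+1) ≡ 21 (mod 67).
Check: 21² = 441 ≡ 39 (mod 67). The two roots are 21 and 46.

21, 46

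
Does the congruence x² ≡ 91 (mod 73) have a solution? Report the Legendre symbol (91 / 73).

1

First reduce: 91 ≡ 18 (mod 73).
Pull out 2: since 73 ≡ 1 (mod 8), (2/73) = +1.
Reciprocity: 9 ≡ 1 and 73 ≡ 1 (mod 4), so (9/73) = +(73/9).
Reduce top mod 9: now compute (1/9).
Reached (1/9) = 1. Collecting the sign flips along the way, the symbol is +1.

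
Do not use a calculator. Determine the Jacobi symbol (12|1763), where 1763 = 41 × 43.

1

Pull out 2^2: since 1763 ≡ 3 (mod 8), (2/1763) = -1, so (2/1763)^2 = +1.
Reciprocity: 3 ≡ 3 and 1763 ≡ 3 (mod 4), so (3/1763) = −(1763/3).
Reduce top mod 3: now compute (2/3).
Pull out 2: since 3 ≡ 3 (mod 8), (2/3) = -1.
Reached (1/3) = 1. Collecting the sign flips along the way, the symbol is +1.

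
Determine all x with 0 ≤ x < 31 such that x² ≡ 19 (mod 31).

9, 22

Since 31 ≡ 3 (mod 4), a square root of 19 is 19^((31+1)/4) = 19^8 mod 31.
Repeated squaring: 19^2≡20, 19^4≡28, 19^8≡9 (mod 31).
19^8 = 19^(8) ≡ 9 (mod 31).
Check: 9² = 81 ≡ 19 (mod 31). The two roots are 9 and 22.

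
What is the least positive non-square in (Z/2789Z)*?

2

(2/2789) = −1, so 2 is the smallest positive non-residue mod 2789.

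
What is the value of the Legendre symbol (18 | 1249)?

1

Pull out 2: since 1249 ≡ 1 (mod 8), (2/1249) = +1.
Reciprocity: 9 ≡ 1 and 1249 ≡ 1 (mod 4), so (9/1249) = +(1249/9).
Reduce top mod 9: now compute (7/9).
Reciprocity: 7 ≡ 3 and 9 ≡ 1 (mod 4), so (7/9) = +(9/7).
Reduce top mod 7: now compute (2/7).
Pull out 2: since 7 ≡ 7 (mod 8), (2/7) = +1.
Reached (1/7) = 1. Collecting the sign flips along the way, the symbol is +1.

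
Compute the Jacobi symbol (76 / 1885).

1

Pull out 2^2: since 1885 ≡ 5 (mod 8), (2/1885) = -1, so (2/1885)^2 = +1.
Reciprocity: 19 ≡ 3 and 1885 ≡ 1 (mod 4), so (19/1885) = +(1885/19).
Reduce top mod 19: now compute (4/19).
Pull out 2^2: since 19 ≡ 3 (mod 8), (2/19) = -1, so (2/19)^2 = +1.
Reached (1/19) = 1. Collecting the sign flips along the way, the symbol is +1.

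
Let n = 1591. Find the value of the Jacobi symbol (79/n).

Reciprocity: 79 ≡ 3 and 1591 ≡ 3 (mod 4), so (79/1591) = −(1591/79).
Reduce top mod 79: now compute (11/79).
Reciprocity: 11 ≡ 3 and 79 ≡ 3 (mod 4), so (11/79) = −(79/11).
Reduce top mod 11: now compute (2/11).
Pull out 2: since 11 ≡ 3 (mod 8), (2/11) = -1.
Reached (1/11) = 1. Collecting the sign flips along the way, the symbol is -1.

-1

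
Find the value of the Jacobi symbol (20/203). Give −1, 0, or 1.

Pull out 2^2: since 203 ≡ 3 (mod 8), (2/203) = -1, so (2/203)^2 = +1.
Reciprocity: 5 ≡ 1 and 203 ≡ 3 (mod 4), so (5/203) = +(203/5).
Reduce top mod 5: now compute (3/5).
Reciprocity: 3 ≡ 3 and 5 ≡ 1 (mod 4), so (3/5) = +(5/3).
Reduce top mod 3: now compute (2/3).
Pull out 2: since 3 ≡ 3 (mod 8), (2/3) = -1.
Reached (1/3) = 1. Collecting the sign flips along the way, the symbol is -1.

-1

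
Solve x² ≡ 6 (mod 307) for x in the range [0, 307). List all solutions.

96, 211

Since 307 ≡ 3 (mod 4), a square root of 6 is 6^((307+1)/4) = 6^77 mod 307.
Repeated squaring: 6^2≡36, 6^4≡68, 6^8≡19, 6^16≡54, 6^32≡153, 6^64≡77 (mod 307).
6^77 = 6^(64+8+4+1) ≡ 96 (mod 307).
Check: 96² = 9216 ≡ 6 (mod 307). The two roots are 96 and 211.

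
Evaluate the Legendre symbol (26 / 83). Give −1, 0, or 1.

1

Pull out 2: since 83 ≡ 3 (mod 8), (2/83) = -1.
Reciprocity: 13 ≡ 1 and 83 ≡ 3 (mod 4), so (13/83) = +(83/13).
Reduce top mod 13: now compute (5/13).
Reciprocity: 5 ≡ 1 and 13 ≡ 1 (mod 4), so (5/13) = +(13/5).
Reduce top mod 5: now compute (3/5).
Reciprocity: 3 ≡ 3 and 5 ≡ 1 (mod 4), so (3/5) = +(5/3).
Reduce top mod 3: now compute (2/3).
Pull out 2: since 3 ≡ 3 (mod 8), (2/3) = -1.
Reached (1/3) = 1. Collecting the sign flips along the way, the symbol is +1.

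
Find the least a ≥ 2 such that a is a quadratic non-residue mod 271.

(2/271) = +1, so 2 is a residue.
(3/271) = −1, so 3 is the smallest positive non-residue mod 271.

3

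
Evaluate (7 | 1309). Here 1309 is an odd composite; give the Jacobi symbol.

Reciprocity: 7 ≡ 3 and 1309 ≡ 1 (mod 4), so (7/1309) = +(1309/7).
Reduce top mod 7: now compute (0/7).
Top reduces to 0: gcd > 1, so the symbol is 0.

0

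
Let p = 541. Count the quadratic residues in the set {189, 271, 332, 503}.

(189/541) = +1 → QR.
(271/541) = -1 → non-residue.
(332/541) = -1 → non-residue.
(503/541) = -1 → non-residue.
Total quadratic residues among the 4: 1.

1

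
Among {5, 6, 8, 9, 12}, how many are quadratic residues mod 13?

(5/13) = -1 → non-residue.
(6/13) = -1 → non-residue.
(8/13) = -1 → non-residue.
(9/13) = +1 → QR.
(12/13) = +1 → QR.
Total quadratic residues among the 5: 2.

2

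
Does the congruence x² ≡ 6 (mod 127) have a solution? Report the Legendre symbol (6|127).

-1

Pull out 2: since 127 ≡ 7 (mod 8), (2/127) = +1.
Reciprocity: 3 ≡ 3 and 127 ≡ 3 (mod 4), so (3/127) = −(127/3).
Reduce top mod 3: now compute (1/3).
Reached (1/3) = 1. Collecting the sign flips along the way, the symbol is -1.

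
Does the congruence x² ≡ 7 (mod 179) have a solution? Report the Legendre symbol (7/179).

-1

Reciprocity: 7 ≡ 3 and 179 ≡ 3 (mod 4), so (7/179) = −(179/7).
Reduce top mod 7: now compute (4/7).
Pull out 2^2: since 7 ≡ 7 (mod 8), (2/7) = +1, so (2/7)^2 = +1.
Reached (1/7) = 1. Collecting the sign flips along the way, the symbol is -1.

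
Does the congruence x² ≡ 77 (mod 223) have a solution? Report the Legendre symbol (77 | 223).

-1

Reciprocity: 77 ≡ 1 and 223 ≡ 3 (mod 4), so (77/223) = +(223/77).
Reduce top mod 77: now compute (69/77).
Reciprocity: 69 ≡ 1 and 77 ≡ 1 (mod 4), so (69/77) = +(77/69).
Reduce top mod 69: now compute (8/69).
Pull out 2^3: since 69 ≡ 5 (mod 8), (2/69) = -1, so (2/69)^3 = -1.
Reached (1/69) = 1. Collecting the sign flips along the way, the symbol is -1.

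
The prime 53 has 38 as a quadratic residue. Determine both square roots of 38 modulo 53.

12, 41

53 ≡ 1 (mod 4), so we find a root by search.
Trying successive values, 12² = 144 ≡ 38 (mod 53). The other root is 53 − 12 = 41.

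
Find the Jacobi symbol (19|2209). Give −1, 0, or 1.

1

Reciprocity: 19 ≡ 3 and 2209 ≡ 1 (mod 4), so (19/2209) = +(2209/19).
Reduce top mod 19: now compute (5/19).
Reciprocity: 5 ≡ 1 and 19 ≡ 3 (mod 4), so (5/19) = +(19/5).
Reduce top mod 5: now compute (4/5).
Pull out 2^2: since 5 ≡ 5 (mod 8), (2/5) = -1, so (2/5)^2 = +1.
Reached (1/5) = 1. Collecting the sign flips along the way, the symbol is +1.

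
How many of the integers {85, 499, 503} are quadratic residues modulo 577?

0

(85/577) = -1 → non-residue.
(499/577) = -1 → non-residue.
(503/577) = -1 → non-residue.
Total quadratic residues among the 3: 0.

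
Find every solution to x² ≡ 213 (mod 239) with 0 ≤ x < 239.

90, 149

Since 239 ≡ 3 (mod 4), a square root of 213 is 213^((239+1)/4) = 213^60 mod 239.
Repeated squaring: 213^2≡198, 213^4≡8, 213^8≡64, 213^16≡33, 213^32≡133 (mod 239).
213^60 = 213^(32+16+8+4) ≡ 90 (mod 239).
Check: 90² = 8100 ≡ 213 (mod 239). The two roots are 90 and 149.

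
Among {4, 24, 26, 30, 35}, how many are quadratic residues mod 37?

(4/37) = +1 → QR.
(24/37) = -1 → non-residue.
(26/37) = +1 → QR.
(30/37) = +1 → QR.
(35/37) = -1 → non-residue.
Total quadratic residues among the 5: 3.

3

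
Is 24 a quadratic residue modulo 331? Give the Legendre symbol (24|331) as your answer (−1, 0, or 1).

Euler's criterion: (24/331) ≡ 24^165 (mod 331).
24^2 ≡ 245 (mod 331)
24^4 ≡ 114 (mod 331)
24^8 ≡ 87 (mod 331)
24^16 ≡ 287 (mod 331)
24^32 ≡ 281 (mod 331)
24^64 ≡ 183 (mod 331)
24^128 ≡ 58 (mod 331)
24^165 = 24^(128+32+4+1) ≡ 1 (mod 331).
Result is 1, so (24/331) = 1.

1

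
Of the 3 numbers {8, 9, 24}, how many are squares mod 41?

2

(8/41) = +1 → QR.
(9/41) = +1 → QR.
(24/41) = -1 → non-residue.
Total quadratic residues among the 3: 2.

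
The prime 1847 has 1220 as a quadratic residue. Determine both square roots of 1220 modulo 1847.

524, 1323

Since 1847 ≡ 3 (mod 4), a square root of 1220 is 1220^((1847+1)/4) = 1220^462 mod 1847.
Repeated squaring: 1220^2≡1565, 1220^4≡103, 1220^8≡1374, 1220^16≡242, 1220^32≡1307, 1220^64≡1621, 1220^128≡1207, 1220^256≡1413 (mod 1847).
1220^462 = 1220^(256+128+64+8+4+2) ≡ 1323 (mod 1847).
Check: 1323² = 1750329 ≡ 1220 (mod 1847). The two roots are 524 and 1323.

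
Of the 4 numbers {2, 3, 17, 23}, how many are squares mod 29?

1

(2/29) = -1 → non-residue.
(3/29) = -1 → non-residue.
(17/29) = -1 → non-residue.
(23/29) = +1 → QR.
Total quadratic residues among the 4: 1.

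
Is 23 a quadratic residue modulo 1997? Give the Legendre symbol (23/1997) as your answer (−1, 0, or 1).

-1

Reciprocity: 23 ≡ 3 and 1997 ≡ 1 (mod 4), so (23/1997) = +(1997/23).
Reduce top mod 23: now compute (19/23).
Reciprocity: 19 ≡ 3 and 23 ≡ 3 (mod 4), so (19/23) = −(23/19).
Reduce top mod 19: now compute (4/19).
Pull out 2^2: since 19 ≡ 3 (mod 8), (2/19) = -1, so (2/19)^2 = +1.
Reached (1/19) = 1. Collecting the sign flips along the way, the symbol is -1.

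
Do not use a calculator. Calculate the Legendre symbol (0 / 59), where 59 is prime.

0

Top reduces to 0: gcd > 1, so the symbol is 0.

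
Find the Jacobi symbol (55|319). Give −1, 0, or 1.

Reciprocity: 55 ≡ 3 and 319 ≡ 3 (mod 4), so (55/319) = −(319/55).
Reduce top mod 55: now compute (44/55).
Pull out 2^2: since 55 ≡ 7 (mod 8), (2/55) = +1, so (2/55)^2 = +1.
Reciprocity: 11 ≡ 3 and 55 ≡ 3 (mod 4), so (11/55) = −(55/11).
Reduce top mod 11: now compute (0/11).
Top reduces to 0: gcd > 1, so the symbol is 0.

0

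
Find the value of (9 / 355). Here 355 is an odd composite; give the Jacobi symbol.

1

Reciprocity: 9 ≡ 1 and 355 ≡ 3 (mod 4), so (9/355) = +(355/9).
Reduce top mod 9: now compute (4/9).
Pull out 2^2: since 9 ≡ 1 (mod 8), (2/9) = +1, so (2/9)^2 = +1.
Reached (1/9) = 1. Collecting the sign flips along the way, the symbol is +1.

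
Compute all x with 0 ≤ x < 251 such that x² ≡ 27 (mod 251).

Since 251 ≡ 3 (mod 4), a square root of 27 is 27^((251+1)/4) = 27^63 mod 251.
Repeated squaring: 27^2≡227, 27^4≡74, 27^8≡205, 27^16≡108, 27^32≡118 (mod 251).
27^63 = 27^(32+16+8+4+2+1) ≡ 23 (mod 251).
Check: 23² = 529 ≡ 27 (mod 251). The two roots are 23 and 228.

23, 228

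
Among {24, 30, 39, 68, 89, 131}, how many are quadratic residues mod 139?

4

(24/139) = +1 → QR.
(30/139) = +1 → QR.
(39/139) = -1 → non-residue.
(68/139) = -1 → non-residue.
(89/139) = +1 → QR.
(131/139) = +1 → QR.
Total quadratic residues among the 6: 4.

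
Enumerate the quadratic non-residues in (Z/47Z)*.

Square k = 1,…,23 (k and 47−k give the same square):
1²=1, 2²=4, 3²=9, 4²=16, 5²=25, 6²=36, 7²≡2, 8²≡17, 9²≡34, 10²≡6, 11²≡27, 12²≡3, 13²≡28, 14²≡8, 15²≡37, 16²≡21, 17²≡7, 18²≡42, 19²≡32, 20²≡24, 21²≡18, 22²≡14, 23²≡12 (mod 47).
The residues are {1, 2, 3, 4, 6, 7, 8, 9, 12, 14, 16, 17, 18, 21, 24, 25, 27, 28, 32, 34, 36, 37, 42}; the non-residues are the remaining 23 nonzero classes.

5 10 11 13 15 19 20 22 23 26 29 30 31 33 35 38 39 40 41 43 44 45 46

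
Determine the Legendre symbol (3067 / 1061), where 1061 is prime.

-1

First reduce: 3067 ≡ 945 (mod 1061).
Reciprocity: 945 ≡ 1 and 1061 ≡ 1 (mod 4), so (945/1061) = +(1061/945).
Reduce top mod 945: now compute (116/945).
Pull out 2^2: since 945 ≡ 1 (mod 8), (2/945) = +1, so (2/945)^2 = +1.
Reciprocity: 29 ≡ 1 and 945 ≡ 1 (mod 4), so (29/945) = +(945/29).
Reduce top mod 29: now compute (17/29).
Reciprocity: 17 ≡ 1 and 29 ≡ 1 (mod 4), so (17/29) = +(29/17).
Reduce top mod 17: now compute (12/17).
Pull out 2^2: since 17 ≡ 1 (mod 8), (2/17) = +1, so (2/17)^2 = +1.
Reciprocity: 3 ≡ 3 and 17 ≡ 1 (mod 4), so (3/17) = +(17/3).
Reduce top mod 3: now compute (2/3).
Pull out 2: since 3 ≡ 3 (mod 8), (2/3) = -1.
Reached (1/3) = 1. Collecting the sign flips along the way, the symbol is -1.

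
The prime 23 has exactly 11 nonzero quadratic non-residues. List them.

Square k = 1,…,11 (k and 23−k give the same square):
1²=1, 2²=4, 3²=9, 4²=16, 5²≡2, 6²≡13, 7²≡3, 8²≡18, 9²≡12, 10²≡8, 11²≡6 (mod 23).
The residues are {1, 2, 3, 4, 6, 8, 9, 12, 13, 16, 18}; the non-residues are the remaining 11 nonzero classes.

5, 7, 10, 11, 14, 15, 17, 19, 20, 21, 22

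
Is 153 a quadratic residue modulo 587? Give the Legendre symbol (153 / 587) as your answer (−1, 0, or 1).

1

Reciprocity: 153 ≡ 1 and 587 ≡ 3 (mod 4), so (153/587) = +(587/153).
Reduce top mod 153: now compute (128/153).
Pull out 2^7: since 153 ≡ 1 (mod 8), (2/153) = +1, so (2/153)^7 = +1.
Reached (1/153) = 1. Collecting the sign flips along the way, the symbol is +1.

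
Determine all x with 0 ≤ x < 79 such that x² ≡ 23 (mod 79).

24, 55

Since 79 ≡ 3 (mod 4), a square root of 23 is 23^((79+1)/4) = 23^20 mod 79.
Repeated squaring: 23^2≡55, 23^4≡23, 23^8≡55, 23^16≡23 (mod 79).
23^20 = 23^(16+4) ≡ 55 (mod 79).
Check: 55² = 3025 ≡ 23 (mod 79). The two roots are 24 and 55.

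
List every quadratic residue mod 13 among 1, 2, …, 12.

1,3,4,9,10,12

Square k = 1,…,6 (k and 13−k give the same square):
1²=1, 2²=4, 3²=9, 4²≡3, 5²≡12, 6²≡10 (mod 13).
So the quadratic residues mod 13 are {1, 3, 4, 9, 10, 12}.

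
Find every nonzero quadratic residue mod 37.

1, 3, 4, 7, 9, 10, 11, 12, 16, 21, 25, 26, 27, 28, 30, 33, 34, 36

Square k = 1,…,18 (k and 37−k give the same square):
1²=1, 2²=4, 3²=9, 4²=16, 5²=25, 6²=36, 7²≡12, 8²≡27, 9²≡7, 10²≡26, 11²≡10, 12²≡33, 13²≡21, 14²≡11, 15²≡3, 16²≡34, 17²≡30, 18²≡28 (mod 37).
So the quadratic residues mod 37 are {1, 3, 4, 7, 9, 10, 11, 12, 16, 21, 25, 26, 27, 28, 30, 33, 34, 36}.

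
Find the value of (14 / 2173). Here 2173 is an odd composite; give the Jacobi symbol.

1

Pull out 2: since 2173 ≡ 5 (mod 8), (2/2173) = -1.
Reciprocity: 7 ≡ 3 and 2173 ≡ 1 (mod 4), so (7/2173) = +(2173/7).
Reduce top mod 7: now compute (3/7).
Reciprocity: 3 ≡ 3 and 7 ≡ 3 (mod 4), so (3/7) = −(7/3).
Reduce top mod 3: now compute (1/3).
Reached (1/3) = 1. Collecting the sign flips along the way, the symbol is +1.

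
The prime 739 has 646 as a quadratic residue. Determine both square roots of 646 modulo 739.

Since 739 ≡ 3 (mod 4), a square root of 646 is 646^((739+1)/4) = 646^185 mod 739.
Repeated squaring: 646^2≡520, 646^4≡665, 646^8≡303, 646^16≡173, 646^32≡369, 646^64≡185, 646^128≡231 (mod 739).
646^185 = 646^(128+32+16+8+1) ≡ 178 (mod 739).
Check: 178² = 31684 ≡ 646 (mod 739). The two roots are 178 and 561.

178, 561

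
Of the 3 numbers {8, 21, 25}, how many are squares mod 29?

1

(8/29) = -1 → non-residue.
(21/29) = -1 → non-residue.
(25/29) = +1 → QR.
Total quadratic residues among the 3: 1.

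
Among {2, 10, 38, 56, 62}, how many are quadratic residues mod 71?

3

(2/71) = +1 → QR.
(10/71) = +1 → QR.
(38/71) = +1 → QR.
(56/71) = -1 → non-residue.
(62/71) = -1 → non-residue.
Total quadratic residues among the 5: 3.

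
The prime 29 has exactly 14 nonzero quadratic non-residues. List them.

2, 3, 8, 10, 11, 12, 14, 15, 17, 18, 19, 21, 26, 27

Square k = 1,…,14 (k and 29−k give the same square):
1²=1, 2²=4, 3²=9, 4²=16, 5²=25, 6²≡7, 7²≡20, 8²≡6, 9²≡23, 10²≡13, 11²≡5, 12²≡28, 13²≡24, 14²≡22 (mod 29).
The residues are {1, 4, 5, 6, 7, 9, 13, 16, 20, 22, 23, 24, 25, 28}; the non-residues are the remaining 14 nonzero classes.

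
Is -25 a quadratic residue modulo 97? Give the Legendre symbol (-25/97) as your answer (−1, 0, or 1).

First reduce: -25 ≡ 72 (mod 97).
Pull out 2^3: since 97 ≡ 1 (mod 8), (2/97) = +1, so (2/97)^3 = +1.
Reciprocity: 9 ≡ 1 and 97 ≡ 1 (mod 4), so (9/97) = +(97/9).
Reduce top mod 9: now compute (7/9).
Reciprocity: 7 ≡ 3 and 9 ≡ 1 (mod 4), so (7/9) = +(9/7).
Reduce top mod 7: now compute (2/7).
Pull out 2: since 7 ≡ 7 (mod 8), (2/7) = +1.
Reached (1/7) = 1. Collecting the sign flips along the way, the symbol is +1.

1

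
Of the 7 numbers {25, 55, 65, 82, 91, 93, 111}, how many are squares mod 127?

(25/127) = +1 → QR.
(55/127) = -1 → non-residue.
(65/127) = -1 → non-residue.
(82/127) = +1 → QR.
(91/127) = -1 → non-residue.
(93/127) = -1 → non-residue.
(111/127) = -1 → non-residue.
Total quadratic residues among the 7: 2.

2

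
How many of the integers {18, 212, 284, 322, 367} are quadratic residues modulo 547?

2

(18/547) = -1 → non-residue.
(212/547) = +1 → QR.
(284/547) = -1 → non-residue.
(322/547) = -1 → non-residue.
(367/547) = +1 → QR.
Total quadratic residues among the 5: 2.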